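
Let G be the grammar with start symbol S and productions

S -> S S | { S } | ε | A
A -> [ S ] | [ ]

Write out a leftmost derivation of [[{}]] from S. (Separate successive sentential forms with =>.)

S => SS   [S -> S S]
SS => AS   [S -> A]
AS => [S]S   [A -> [ S ]]
[S]S => [SS]S   [S -> S S]
[SS]S => [AS]S   [S -> A]
[AS]S => [[S]S]S   [A -> [ S ]]
[[S]S]S => [[{S}]S]S   [S -> { S }]
[[{S}]S]S => [[{}]S]S   [S -> ε]
[[{}]S]S => [[{}]]S   [S -> ε]
[[{}]]S => [[{}]]   [S -> ε]

S=>SS=>AS=>[S]S=>[SS]S=>[AS]S=>[[S]S]S=>[[{S}]S]S=>[[{}]S]S=>[[{}]]S=>[[{}]]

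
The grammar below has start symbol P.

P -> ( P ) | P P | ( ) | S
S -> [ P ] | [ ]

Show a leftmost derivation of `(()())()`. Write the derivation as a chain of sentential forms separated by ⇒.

P ⇒ PP   [P -> P P]
PP ⇒ (P)P   [P -> ( P )]
(P)P ⇒ (PP)P   [P -> P P]
(PP)P ⇒ (()P)P   [P -> ( )]
(()P)P ⇒ (()())P   [P -> ( )]
(()())P ⇒ (()())()   [P -> ( )]

P⇒PP⇒(P)P⇒(PP)P⇒(()P)P⇒(()())P⇒(()())()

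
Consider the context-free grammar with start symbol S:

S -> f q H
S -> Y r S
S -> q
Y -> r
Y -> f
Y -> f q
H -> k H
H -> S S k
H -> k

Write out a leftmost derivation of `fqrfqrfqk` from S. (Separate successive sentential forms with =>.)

S => YrS => fqrS => fqrYrS => fqrfqrS => fqrfqrfqH => fqrfqrfqk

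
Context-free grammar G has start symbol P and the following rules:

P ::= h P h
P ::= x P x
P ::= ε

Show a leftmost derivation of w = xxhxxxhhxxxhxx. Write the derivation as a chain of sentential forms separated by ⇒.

P⇒xPx⇒xxPxx⇒xxhPhxx⇒xxhxPxhxx⇒xxhxxPxxhxx⇒xxhxxxPxxxhxx⇒xxhxxxhPhxxxhxx⇒xxhxxxhhxxxhxx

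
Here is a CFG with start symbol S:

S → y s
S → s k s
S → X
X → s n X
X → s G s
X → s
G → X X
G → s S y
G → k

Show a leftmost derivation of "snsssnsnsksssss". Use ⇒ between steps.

S ⇒ X   [S → X]
X ⇒ snX   [X → s n X]
snX ⇒ snsGs   [X → s G s]
snsGs ⇒ snsXXs   [G → X X]
snsXXs ⇒ snssGsXs   [X → s G s]
snssGsXs ⇒ snssXXsXs   [G → X X]
snssXXsXs ⇒ snsssnXXsXs   [X → s n X]
snsssnXXsXs ⇒ snsssnsnXXsXs   [X → s n X]
snsssnsnXXsXs ⇒ snsssnsnsGsXsXs   [X → s G s]
snsssnsnsGsXsXs ⇒ snsssnsnsksXsXs   [G → k]
snsssnsnsksXsXs ⇒ snsssnsnsksssXs   [X → s]
snsssnsnsksssXs ⇒ snsssnsnsksssss   [X → s]

S⇒X⇒snX⇒snsGs⇒snsXXs⇒snssGsXs⇒snssXXsXs⇒snsssnXXsXs⇒snsssnsnXXsXs⇒snsssnsnsGsXsXs⇒snsssnsnsksXsXs⇒snsssnsnsksssXs⇒snsssnsnsksssss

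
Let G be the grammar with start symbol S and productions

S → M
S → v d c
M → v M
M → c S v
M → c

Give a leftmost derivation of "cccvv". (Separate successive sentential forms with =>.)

S => M => cSv => cMv => ccSvv => ccMvv => cccvv

S => M   [S → M]
M => cSv   [M → c S v]
cSv => cMv   [S → M]
cMv => ccSvv   [M → c S v]
ccSvv => ccMvv   [S → M]
ccMvv => cccvv   [M → c]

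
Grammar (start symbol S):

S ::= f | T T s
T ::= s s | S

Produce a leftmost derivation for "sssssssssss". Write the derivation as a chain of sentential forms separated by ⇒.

S ⇒ TTs ⇒ STs ⇒ TTsTs ⇒ STsTs ⇒ TTsTsTs ⇒ ssTsTsTs ⇒ sssssTsTs ⇒ ssssssssTs ⇒ sssssssssss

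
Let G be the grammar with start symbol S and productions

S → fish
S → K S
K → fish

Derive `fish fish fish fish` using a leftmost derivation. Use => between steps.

S => K S => fish S => fish K S => fish fish S => fish fish K S => fish fish fish S => fish fish fish fish

S => K S   [S → K S]
K S => fish S   [K → fish]
fish S => fish K S   [S → K S]
fish K S => fish fish S   [K → fish]
fish fish S => fish fish K S   [S → K S]
fish fish K S => fish fish fish S   [K → fish]
fish fish fish S => fish fish fish fish   [S → fish]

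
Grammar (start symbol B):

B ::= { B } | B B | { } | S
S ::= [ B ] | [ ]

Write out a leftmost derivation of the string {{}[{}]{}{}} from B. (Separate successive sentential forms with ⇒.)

B ⇒ {B}   [B ::= { B }]
{B} ⇒ {BB}   [B ::= B B]
{BB} ⇒ {BBB}   [B ::= B B]
{BBB} ⇒ {{}BB}   [B ::= { }]
{{}BB} ⇒ {{}SB}   [B ::= S]
{{}SB} ⇒ {{}[B]B}   [S ::= [ B ]]
{{}[B]B} ⇒ {{}[{}]B}   [B ::= { }]
{{}[{}]B} ⇒ {{}[{}]BB}   [B ::= B B]
{{}[{}]BB} ⇒ {{}[{}]{}B}   [B ::= { }]
{{}[{}]{}B} ⇒ {{}[{}]{}{}}   [B ::= { }]

B ⇒ {B} ⇒ {BB} ⇒ {BBB} ⇒ {{}BB} ⇒ {{}SB} ⇒ {{}[B]B} ⇒ {{}[{}]B} ⇒ {{}[{}]BB} ⇒ {{}[{}]{}B} ⇒ {{}[{}]{}{}}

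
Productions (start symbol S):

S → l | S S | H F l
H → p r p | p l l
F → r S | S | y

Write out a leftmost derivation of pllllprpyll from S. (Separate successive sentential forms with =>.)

S => SS   [S → S S]
SS => SSS   [S → S S]
SSS => HFlSS   [S → H F l]
HFlSS => pllFlSS   [H → p l l]
pllFlSS => pllSlSS   [F → S]
pllSlSS => pllllSS   [S → l]
pllllSS => pllllHFlS   [S → H F l]
pllllHFlS => pllllprpFlS   [H → p r p]
pllllprpFlS => pllllprpylS   [F → y]
pllllprpylS => pllllprpyll   [S → l]

S=>SS=>SSS=>HFlSS=>pllFlSS=>pllSlSS=>pllllSS=>pllllHFlS=>pllllprpFlS=>pllllprpylS=>pllllprpyll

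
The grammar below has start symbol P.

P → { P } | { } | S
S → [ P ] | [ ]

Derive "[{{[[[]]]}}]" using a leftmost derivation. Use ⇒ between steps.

P ⇒ S   [P → S]
S ⇒ [P]   [S → [ P ]]
[P] ⇒ [{P}]   [P → { P }]
[{P}] ⇒ [{{P}}]   [P → { P }]
[{{P}}] ⇒ [{{S}}]   [P → S]
[{{S}}] ⇒ [{{[P]}}]   [S → [ P ]]
[{{[P]}}] ⇒ [{{[S]}}]   [P → S]
[{{[S]}}] ⇒ [{{[[P]]}}]   [S → [ P ]]
[{{[[P]]}}] ⇒ [{{[[S]]}}]   [P → S]
[{{[[S]]}}] ⇒ [{{[[[]]]}}]   [S → [ ]]

P ⇒ S ⇒ [P] ⇒ [{P}] ⇒ [{{P}}] ⇒ [{{S}}] ⇒ [{{[P]}}] ⇒ [{{[S]}}] ⇒ [{{[[P]]}}] ⇒ [{{[[S]]}}] ⇒ [{{[[[]]]}}]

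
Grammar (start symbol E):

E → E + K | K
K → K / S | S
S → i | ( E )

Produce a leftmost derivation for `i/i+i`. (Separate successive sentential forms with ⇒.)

E ⇒ E+K   [E → E + K]
E+K ⇒ K+K   [E → K]
K+K ⇒ K/S+K   [K → K / S]
K/S+K ⇒ S/S+K   [K → S]
S/S+K ⇒ i/S+K   [S → i]
i/S+K ⇒ i/i+K   [S → i]
i/i+K ⇒ i/i+S   [K → S]
i/i+S ⇒ i/i+i   [S → i]

E ⇒ E+K ⇒ K+K ⇒ K/S+K ⇒ S/S+K ⇒ i/S+K ⇒ i/i+K ⇒ i/i+S ⇒ i/i+i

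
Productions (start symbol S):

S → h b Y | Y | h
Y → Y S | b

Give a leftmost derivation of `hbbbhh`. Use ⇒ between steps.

S ⇒ hbY   [S → h b Y]
hbY ⇒ hbYS   [Y → Y S]
hbYS ⇒ hbYSS   [Y → Y S]
hbYSS ⇒ hbYSSS   [Y → Y S]
hbYSSS ⇒ hbbSSS   [Y → b]
hbbSSS ⇒ hbbYSS   [S → Y]
hbbYSS ⇒ hbbbSS   [Y → b]
hbbbSS ⇒ hbbbhS   [S → h]
hbbbhS ⇒ hbbbhh   [S → h]

S ⇒ hbY ⇒ hbYS ⇒ hbYSS ⇒ hbYSSS ⇒ hbbSSS ⇒ hbbYSS ⇒ hbbbSS ⇒ hbbbhS ⇒ hbbbhh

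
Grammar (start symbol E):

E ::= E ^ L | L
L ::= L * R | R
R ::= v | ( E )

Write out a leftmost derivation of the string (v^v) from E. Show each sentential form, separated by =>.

E => L   [E ::= L]
L => R   [L ::= R]
R => (E)   [R ::= ( E )]
(E) => (E^L)   [E ::= E ^ L]
(E^L) => (L^L)   [E ::= L]
(L^L) => (R^L)   [L ::= R]
(R^L) => (v^L)   [R ::= v]
(v^L) => (v^R)   [L ::= R]
(v^R) => (v^v)   [R ::= v]

E => L => R => (E) => (E^L) => (L^L) => (R^L) => (v^L) => (v^R) => (v^v)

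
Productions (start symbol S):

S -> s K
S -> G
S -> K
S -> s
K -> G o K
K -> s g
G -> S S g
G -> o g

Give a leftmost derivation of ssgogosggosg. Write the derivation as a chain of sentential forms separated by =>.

S=>K=>GoK=>SSgoK=>sKSgoK=>ssgSgoK=>ssgKgoK=>ssgGoKgoK=>ssgogoKgoK=>ssgogosggoK=>ssgogosggosg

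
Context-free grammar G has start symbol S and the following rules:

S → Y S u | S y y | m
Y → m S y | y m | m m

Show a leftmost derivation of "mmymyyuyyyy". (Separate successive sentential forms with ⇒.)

S ⇒ Syy   [S → S y y]
Syy ⇒ Syyyy   [S → S y y]
Syyyy ⇒ YSuyyyy   [S → Y S u]
YSuyyyy ⇒ mSySuyyyy   [Y → m S y]
mSySuyyyy ⇒ mmySuyyyy   [S → m]
mmySuyyyy ⇒ mmySyyuyyyy   [S → S y y]
mmySyyuyyyy ⇒ mmymyyuyyyy   [S → m]

S ⇒ Syy ⇒ Syyyy ⇒ YSuyyyy ⇒ mSySuyyyy ⇒ mmySuyyyy ⇒ mmySyyuyyyy ⇒ mmymyyuyyyy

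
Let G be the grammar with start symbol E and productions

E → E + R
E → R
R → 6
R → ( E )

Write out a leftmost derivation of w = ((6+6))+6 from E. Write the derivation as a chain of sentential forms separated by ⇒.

E ⇒ E+R ⇒ R+R ⇒ (E)+R ⇒ (R)+R ⇒ ((E))+R ⇒ ((E+R))+R ⇒ ((R+R))+R ⇒ ((6+R))+R ⇒ ((6+6))+R ⇒ ((6+6))+6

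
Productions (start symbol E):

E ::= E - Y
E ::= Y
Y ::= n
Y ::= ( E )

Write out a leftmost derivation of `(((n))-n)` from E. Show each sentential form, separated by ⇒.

E ⇒ Y ⇒ (E) ⇒ (E-Y) ⇒ (Y-Y) ⇒ ((E)-Y) ⇒ ((Y)-Y) ⇒ (((E))-Y) ⇒ (((Y))-Y) ⇒ (((n))-Y) ⇒ (((n))-n)

E ⇒ Y   [E ::= Y]
Y ⇒ (E)   [Y ::= ( E )]
(E) ⇒ (E-Y)   [E ::= E - Y]
(E-Y) ⇒ (Y-Y)   [E ::= Y]
(Y-Y) ⇒ ((E)-Y)   [Y ::= ( E )]
((E)-Y) ⇒ ((Y)-Y)   [E ::= Y]
((Y)-Y) ⇒ (((E))-Y)   [Y ::= ( E )]
(((E))-Y) ⇒ (((Y))-Y)   [E ::= Y]
(((Y))-Y) ⇒ (((n))-Y)   [Y ::= n]
(((n))-Y) ⇒ (((n))-n)   [Y ::= n]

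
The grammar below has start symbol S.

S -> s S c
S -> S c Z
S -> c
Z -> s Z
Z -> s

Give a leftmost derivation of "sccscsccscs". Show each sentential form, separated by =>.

S => ScZ => ScZcZ => sSccZcZ => sScZccZcZ => sScZcZccZcZ => sccZcZccZcZ => sccscZccZcZ => sccscsccZcZ => sccscsccscZ => sccscsccscs

S => ScZ   [S -> S c Z]
ScZ => ScZcZ   [S -> S c Z]
ScZcZ => sSccZcZ   [S -> s S c]
sSccZcZ => sScZccZcZ   [S -> S c Z]
sScZccZcZ => sScZcZccZcZ   [S -> S c Z]
sScZcZccZcZ => sccZcZccZcZ   [S -> c]
sccZcZccZcZ => sccscZccZcZ   [Z -> s]
sccscZccZcZ => sccscsccZcZ   [Z -> s]
sccscsccZcZ => sccscsccscZ   [Z -> s]
sccscsccscZ => sccscsccscs   [Z -> s]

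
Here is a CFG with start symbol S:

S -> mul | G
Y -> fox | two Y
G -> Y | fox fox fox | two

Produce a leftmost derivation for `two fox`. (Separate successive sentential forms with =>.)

S => G => Y => two Y => two fox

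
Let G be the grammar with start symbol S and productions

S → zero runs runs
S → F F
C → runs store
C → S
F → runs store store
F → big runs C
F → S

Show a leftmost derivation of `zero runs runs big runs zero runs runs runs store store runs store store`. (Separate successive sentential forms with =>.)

S => F F => S F => F F F => S F F => F F F F => S F F F => zero runs runs F F F => zero runs runs big runs C F F => zero runs runs big runs S F F => zero runs runs big runs zero runs runs F F => zero runs runs big runs zero runs runs runs store store F => zero runs runs big runs zero runs runs runs store store runs store store

S => F F   [S → F F]
F F => S F   [F → S]
S F => F F F   [S → F F]
F F F => S F F   [F → S]
S F F => F F F F   [S → F F]
F F F F => S F F F   [F → S]
S F F F => zero runs runs F F F   [S → zero runs runs]
zero runs runs F F F => zero runs runs big runs C F F   [F → big runs C]
zero runs runs big runs C F F => zero runs runs big runs S F F   [C → S]
zero runs runs big runs S F F => zero runs runs big runs zero runs runs F F   [S → zero runs runs]
zero runs runs big runs zero runs runs F F => zero runs runs big runs zero runs runs runs store store F   [F → runs store store]
zero runs runs big runs zero runs runs runs store store F => zero runs runs big runs zero runs runs runs store store runs store store   [F → runs store store]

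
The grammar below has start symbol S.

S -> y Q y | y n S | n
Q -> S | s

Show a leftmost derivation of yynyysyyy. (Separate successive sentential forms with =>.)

S => yQy => ySy => yynSy => yynyQyy => yynySyy => yynyyQyyy => yynyysyyy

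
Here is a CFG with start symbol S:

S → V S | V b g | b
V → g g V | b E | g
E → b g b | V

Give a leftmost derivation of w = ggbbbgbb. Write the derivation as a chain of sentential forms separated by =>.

S => VS   [S → V S]
VS => ggVS   [V → g g V]
ggVS => ggbES   [V → b E]
ggbES => ggbVS   [E → V]
ggbVS => ggbbES   [V → b E]
ggbbES => ggbbbgbS   [E → b g b]
ggbbbgbS => ggbbbgbb   [S → b]

S => VS => ggVS => ggbES => ggbVS => ggbbES => ggbbbgbS => ggbbbgbb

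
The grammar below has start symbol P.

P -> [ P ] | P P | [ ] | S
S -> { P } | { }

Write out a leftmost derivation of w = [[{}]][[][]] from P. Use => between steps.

P => PP => [P]P => [[P]]P => [[S]]P => [[{}]]P => [[{}]][P] => [[{}]][PP] => [[{}]][[]P] => [[{}]][[][]]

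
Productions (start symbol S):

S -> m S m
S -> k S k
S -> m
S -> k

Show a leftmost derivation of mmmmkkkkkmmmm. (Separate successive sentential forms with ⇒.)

S ⇒ mSm   [S -> m S m]
mSm ⇒ mmSmm   [S -> m S m]
mmSmm ⇒ mmmSmmm   [S -> m S m]
mmmSmmm ⇒ mmmmSmmmm   [S -> m S m]
mmmmSmmmm ⇒ mmmmkSkmmmm   [S -> k S k]
mmmmkSkmmmm ⇒ mmmmkkSkkmmmm   [S -> k S k]
mmmmkkSkkmmmm ⇒ mmmmkkkkkmmmm   [S -> k]

S⇒mSm⇒mmSmm⇒mmmSmmm⇒mmmmSmmmm⇒mmmmkSkmmmm⇒mmmmkkSkkmmmm⇒mmmmkkkkkmmmm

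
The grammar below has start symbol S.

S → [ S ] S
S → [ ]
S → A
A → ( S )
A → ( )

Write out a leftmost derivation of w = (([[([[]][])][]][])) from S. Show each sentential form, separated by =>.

S => A => (S) => (A) => ((S)) => (([S]S)) => (([[S]S]S)) => (([[A]S]S)) => (([[(S)]S]S)) => (([[([S]S)]S]S)) => (([[([[]]S)]S]S)) => (([[([[]][])]S]S)) => (([[([[]][])][]]S)) => (([[([[]][])][]][]))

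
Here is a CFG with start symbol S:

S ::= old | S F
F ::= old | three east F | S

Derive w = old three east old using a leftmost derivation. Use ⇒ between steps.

S ⇒ S F   [S ::= S F]
S F ⇒ old F   [S ::= old]
old F ⇒ old three east F   [F ::= three east F]
old three east F ⇒ old three east S   [F ::= S]
old three east S ⇒ old three east old   [S ::= old]

S ⇒ S F ⇒ old F ⇒ old three east F ⇒ old three east S ⇒ old three east old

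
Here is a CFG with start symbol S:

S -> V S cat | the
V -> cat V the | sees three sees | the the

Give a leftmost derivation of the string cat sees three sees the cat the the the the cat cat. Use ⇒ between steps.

S ⇒ V S cat ⇒ cat V the S cat ⇒ cat sees three sees the S cat ⇒ cat sees three sees the V S cat cat ⇒ cat sees three sees the cat V the S cat cat ⇒ cat sees three sees the cat the the the S cat cat ⇒ cat sees three sees the cat the the the the cat cat

S ⇒ V S cat   [S -> V S cat]
V S cat ⇒ cat V the S cat   [V -> cat V the]
cat V the S cat ⇒ cat sees three sees the S cat   [V -> sees three sees]
cat sees three sees the S cat ⇒ cat sees three sees the V S cat cat   [S -> V S cat]
cat sees three sees the V S cat cat ⇒ cat sees three sees the cat V the S cat cat   [V -> cat V the]
cat sees three sees the cat V the S cat cat ⇒ cat sees three sees the cat the the the S cat cat   [V -> the the]
cat sees three sees the cat the the the S cat cat ⇒ cat sees three sees the cat the the the the cat cat   [S -> the]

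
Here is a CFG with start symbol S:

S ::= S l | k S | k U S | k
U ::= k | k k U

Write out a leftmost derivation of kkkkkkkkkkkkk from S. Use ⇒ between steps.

S ⇒ kUS   [S ::= k U S]
kUS ⇒ kkkUS   [U ::= k k U]
kkkUS ⇒ kkkkkUS   [U ::= k k U]
kkkkkUS ⇒ kkkkkkkUS   [U ::= k k U]
kkkkkkkUS ⇒ kkkkkkkkkUS   [U ::= k k U]
kkkkkkkkkUS ⇒ kkkkkkkkkkkUS   [U ::= k k U]
kkkkkkkkkkkUS ⇒ kkkkkkkkkkkkS   [U ::= k]
kkkkkkkkkkkkS ⇒ kkkkkkkkkkkkk   [S ::= k]

S ⇒ kUS ⇒ kkkUS ⇒ kkkkkUS ⇒ kkkkkkkUS ⇒ kkkkkkkkkUS ⇒ kkkkkkkkkkkUS ⇒ kkkkkkkkkkkkS ⇒ kkkkkkkkkkkkk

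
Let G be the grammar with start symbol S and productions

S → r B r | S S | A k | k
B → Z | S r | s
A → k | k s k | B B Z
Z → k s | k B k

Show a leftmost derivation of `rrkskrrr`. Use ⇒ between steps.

S⇒rBr⇒rSrr⇒rrBrrr⇒rrZrrr⇒rrkBkrrr⇒rrkskrrr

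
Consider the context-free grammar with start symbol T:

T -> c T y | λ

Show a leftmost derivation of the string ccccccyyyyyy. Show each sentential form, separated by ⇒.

T ⇒ cTy ⇒ ccTyy ⇒ cccTyyy ⇒ ccccTyyyy ⇒ cccccTyyyyy ⇒ ccccccTyyyyyy ⇒ ccccccyyyyyy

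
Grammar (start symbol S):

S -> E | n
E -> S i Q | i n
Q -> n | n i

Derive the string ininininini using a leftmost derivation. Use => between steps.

S => E   [S -> E]
E => SiQ   [E -> S i Q]
SiQ => EiQ   [S -> E]
EiQ => SiQiQ   [E -> S i Q]
SiQiQ => EiQiQ   [S -> E]
EiQiQ => SiQiQiQ   [E -> S i Q]
SiQiQiQ => EiQiQiQ   [S -> E]
EiQiQiQ => SiQiQiQiQ   [E -> S i Q]
SiQiQiQiQ => EiQiQiQiQ   [S -> E]
EiQiQiQiQ => iniQiQiQiQ   [E -> i n]
iniQiQiQiQ => ininiQiQiQ   [Q -> n]
ininiQiQiQ => inininiQiQ   [Q -> n]
inininiQiQ => ininininiQ   [Q -> n]
ininininiQ => ininininini   [Q -> n i]

S=>E=>SiQ=>EiQ=>SiQiQ=>EiQiQ=>SiQiQiQ=>EiQiQiQ=>SiQiQiQiQ=>EiQiQiQiQ=>iniQiQiQiQ=>ininiQiQiQ=>inininiQiQ=>ininininiQ=>ininininini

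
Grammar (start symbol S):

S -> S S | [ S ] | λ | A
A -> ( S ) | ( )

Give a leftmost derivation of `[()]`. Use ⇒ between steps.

S ⇒ [S] ⇒ [A] ⇒ [(S)] ⇒ [()]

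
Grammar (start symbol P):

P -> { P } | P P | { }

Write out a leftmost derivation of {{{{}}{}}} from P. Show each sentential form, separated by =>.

P => {P}   [P -> { P }]
{P} => {{P}}   [P -> { P }]
{{P}} => {{PP}}   [P -> P P]
{{PP}} => {{{P}P}}   [P -> { P }]
{{{P}P}} => {{{{}}P}}   [P -> { }]
{{{{}}P}} => {{{{}}{}}}   [P -> { }]

P => {P} => {{P}} => {{PP}} => {{{P}P}} => {{{{}}P}} => {{{{}}{}}}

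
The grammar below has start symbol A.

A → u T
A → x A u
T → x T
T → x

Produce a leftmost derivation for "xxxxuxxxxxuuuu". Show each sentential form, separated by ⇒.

A ⇒ xAu ⇒ xxAuu ⇒ xxxAuuu ⇒ xxxxAuuuu ⇒ xxxxuTuuuu ⇒ xxxxuxTuuuu ⇒ xxxxuxxTuuuu ⇒ xxxxuxxxTuuuu ⇒ xxxxuxxxxTuuuu ⇒ xxxxuxxxxxuuuu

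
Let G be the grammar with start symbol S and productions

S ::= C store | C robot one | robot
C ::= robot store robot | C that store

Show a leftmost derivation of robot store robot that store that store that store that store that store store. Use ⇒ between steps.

S ⇒ C store   [S ::= C store]
C store ⇒ C that store store   [C ::= C that store]
C that store store ⇒ C that store that store store   [C ::= C that store]
C that store that store store ⇒ C that store that store that store store   [C ::= C that store]
C that store that store that store store ⇒ C that store that store that store that store store   [C ::= C that store]
C that store that store that store that store store ⇒ C that store that store that store that store that store store   [C ::= C that store]
C that store that store that store that store that store store ⇒ robot store robot that store that store that store that store that store store   [C ::= robot store robot]

S ⇒ C store ⇒ C that store store ⇒ C that store that store store ⇒ C that store that store that store store ⇒ C that store that store that store that store store ⇒ C that store that store that store that store that store store ⇒ robot store robot that store that store that store that store that store store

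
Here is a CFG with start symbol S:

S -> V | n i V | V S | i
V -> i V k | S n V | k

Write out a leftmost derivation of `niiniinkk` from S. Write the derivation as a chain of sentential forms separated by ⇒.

S ⇒ niV   [S -> n i V]
niV ⇒ niSnV   [V -> S n V]
niSnV ⇒ niinV   [S -> i]
niinV ⇒ niiniVk   [V -> i V k]
niiniVk ⇒ niiniSnVk   [V -> S n V]
niiniSnVk ⇒ niiniinVk   [S -> i]
niiniinVk ⇒ niiniinkk   [V -> k]

S ⇒ niV ⇒ niSnV ⇒ niinV ⇒ niiniVk ⇒ niiniSnVk ⇒ niiniinVk ⇒ niiniinkk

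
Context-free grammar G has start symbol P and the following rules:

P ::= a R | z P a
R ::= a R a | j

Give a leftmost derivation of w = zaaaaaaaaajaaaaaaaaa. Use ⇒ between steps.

P⇒zPa⇒zaRa⇒zaaRaa⇒zaaaRaaa⇒zaaaaRaaaa⇒zaaaaaRaaaaa⇒zaaaaaaRaaaaaa⇒zaaaaaaaRaaaaaaa⇒zaaaaaaaaRaaaaaaaa⇒zaaaaaaaaaRaaaaaaaaa⇒zaaaaaaaaajaaaaaaaaa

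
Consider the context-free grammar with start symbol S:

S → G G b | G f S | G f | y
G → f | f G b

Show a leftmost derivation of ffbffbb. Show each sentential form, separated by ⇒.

S ⇒ GGb ⇒ fGbGb ⇒ ffbGb ⇒ ffbfGbb ⇒ ffbffbb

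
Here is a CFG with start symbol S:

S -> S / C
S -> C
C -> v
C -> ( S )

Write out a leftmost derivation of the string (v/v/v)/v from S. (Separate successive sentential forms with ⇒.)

S ⇒ S/C ⇒ C/C ⇒ (S)/C ⇒ (S/C)/C ⇒ (S/C/C)/C ⇒ (C/C/C)/C ⇒ (v/C/C)/C ⇒ (v/v/C)/C ⇒ (v/v/v)/C ⇒ (v/v/v)/v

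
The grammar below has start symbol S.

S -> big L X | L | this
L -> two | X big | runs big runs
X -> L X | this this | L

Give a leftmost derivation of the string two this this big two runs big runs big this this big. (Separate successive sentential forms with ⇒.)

S ⇒ L ⇒ X big ⇒ L X big ⇒ X big X big ⇒ L X big X big ⇒ X big X big X big ⇒ L X big X big X big ⇒ two X big X big X big ⇒ two this this big X big X big ⇒ two this this big L X big X big ⇒ two this this big two X big X big ⇒ two this this big two L big X big ⇒ two this this big two runs big runs big X big ⇒ two this this big two runs big runs big this this big

S ⇒ L   [S -> L]
L ⇒ X big   [L -> X big]
X big ⇒ L X big   [X -> L X]
L X big ⇒ X big X big   [L -> X big]
X big X big ⇒ L X big X big   [X -> L X]
L X big X big ⇒ X big X big X big   [L -> X big]
X big X big X big ⇒ L X big X big X big   [X -> L X]
L X big X big X big ⇒ two X big X big X big   [L -> two]
two X big X big X big ⇒ two this this big X big X big   [X -> this this]
two this this big X big X big ⇒ two this this big L X big X big   [X -> L X]
two this this big L X big X big ⇒ two this this big two X big X big   [L -> two]
two this this big two X big X big ⇒ two this this big two L big X big   [X -> L]
two this this big two L big X big ⇒ two this this big two runs big runs big X big   [L -> runs big runs]
two this this big two runs big runs big X big ⇒ two this this big two runs big runs big this this big   [X -> this this]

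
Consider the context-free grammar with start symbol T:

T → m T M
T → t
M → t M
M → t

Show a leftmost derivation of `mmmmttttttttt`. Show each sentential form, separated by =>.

T=>mTM=>mmTMM=>mmmTMMM=>mmmmTMMMM=>mmmmtMMMM=>mmmmttMMM=>mmmmtttMMM=>mmmmttttMMM=>mmmmtttttMM=>mmmmttttttMM=>mmmmtttttttMM=>mmmmttttttttM=>mmmmttttttttt

T => mTM   [T → m T M]
mTM => mmTMM   [T → m T M]
mmTMM => mmmTMMM   [T → m T M]
mmmTMMM => mmmmTMMMM   [T → m T M]
mmmmTMMMM => mmmmtMMMM   [T → t]
mmmmtMMMM => mmmmttMMM   [M → t]
mmmmttMMM => mmmmtttMMM   [M → t M]
mmmmtttMMM => mmmmttttMMM   [M → t M]
mmmmttttMMM => mmmmtttttMM   [M → t]
mmmmtttttMM => mmmmttttttMM   [M → t M]
mmmmttttttMM => mmmmtttttttMM   [M → t M]
mmmmtttttttMM => mmmmttttttttM   [M → t]
mmmmttttttttM => mmmmttttttttt   [M → t]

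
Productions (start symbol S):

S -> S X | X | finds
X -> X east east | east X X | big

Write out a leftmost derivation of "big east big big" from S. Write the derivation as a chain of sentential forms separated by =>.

S => S X => X X => big X => big east X X => big east big X => big east big big

S => S X   [S -> S X]
S X => X X   [S -> X]
X X => big X   [X -> big]
big X => big east X X   [X -> east X X]
big east X X => big east big X   [X -> big]
big east big X => big east big big   [X -> big]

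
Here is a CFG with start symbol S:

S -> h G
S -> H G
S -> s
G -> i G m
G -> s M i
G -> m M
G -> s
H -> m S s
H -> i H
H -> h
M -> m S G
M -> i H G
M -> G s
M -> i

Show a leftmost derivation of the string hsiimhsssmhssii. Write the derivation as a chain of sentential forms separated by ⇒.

S ⇒ hG   [S -> h G]
hG ⇒ hsMi   [G -> s M i]
hsMi ⇒ hsiHGi   [M -> i H G]
hsiHGi ⇒ hsiiHGi   [H -> i H]
hsiiHGi ⇒ hsiimSsGi   [H -> m S s]
hsiimSsGi ⇒ hsiimhGsGi   [S -> h G]
hsiimhGsGi ⇒ hsiimhssGi   [G -> s]
hsiimhssGi ⇒ hsiimhsssMii   [G -> s M i]
hsiimhsssMii ⇒ hsiimhsssmSGii   [M -> m S G]
hsiimhsssmSGii ⇒ hsiimhsssmhGGii   [S -> h G]
hsiimhsssmhGGii ⇒ hsiimhsssmhsGii   [G -> s]
hsiimhsssmhsGii ⇒ hsiimhsssmhssii   [G -> s]

S ⇒ hG ⇒ hsMi ⇒ hsiHGi ⇒ hsiiHGi ⇒ hsiimSsGi ⇒ hsiimhGsGi ⇒ hsiimhssGi ⇒ hsiimhsssMii ⇒ hsiimhsssmSGii ⇒ hsiimhsssmhGGii ⇒ hsiimhsssmhsGii ⇒ hsiimhsssmhssii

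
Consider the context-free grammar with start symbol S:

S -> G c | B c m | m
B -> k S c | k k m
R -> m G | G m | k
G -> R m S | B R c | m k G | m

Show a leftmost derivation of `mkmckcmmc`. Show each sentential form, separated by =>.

S=>Gc=>RmSc=>mGmSc=>mBRcmSc=>mkScRcmSc=>mkmcRcmSc=>mkmckcmSc=>mkmckcmmc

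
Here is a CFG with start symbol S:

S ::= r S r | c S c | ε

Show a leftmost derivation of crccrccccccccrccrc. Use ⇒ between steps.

S ⇒ cSc ⇒ crSrc ⇒ crcScrc ⇒ crccSccrc ⇒ crccrSrccrc ⇒ crccrcScrccrc ⇒ crccrccSccrccrc ⇒ crccrcccScccrccrc ⇒ crccrccccSccccrccrc ⇒ crccrccccccccrccrc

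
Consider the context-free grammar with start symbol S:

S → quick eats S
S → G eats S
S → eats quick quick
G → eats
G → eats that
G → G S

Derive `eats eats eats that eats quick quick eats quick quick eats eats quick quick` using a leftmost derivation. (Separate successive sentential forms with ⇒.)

S ⇒ G eats S ⇒ eats eats S ⇒ eats eats G eats S ⇒ eats eats G S eats S ⇒ eats eats G S S eats S ⇒ eats eats eats that S S eats S ⇒ eats eats eats that eats quick quick S eats S ⇒ eats eats eats that eats quick quick eats quick quick eats S ⇒ eats eats eats that eats quick quick eats quick quick eats eats quick quick

S ⇒ G eats S   [S → G eats S]
G eats S ⇒ eats eats S   [G → eats]
eats eats S ⇒ eats eats G eats S   [S → G eats S]
eats eats G eats S ⇒ eats eats G S eats S   [G → G S]
eats eats G S eats S ⇒ eats eats G S S eats S   [G → G S]
eats eats G S S eats S ⇒ eats eats eats that S S eats S   [G → eats that]
eats eats eats that S S eats S ⇒ eats eats eats that eats quick quick S eats S   [S → eats quick quick]
eats eats eats that eats quick quick S eats S ⇒ eats eats eats that eats quick quick eats quick quick eats S   [S → eats quick quick]
eats eats eats that eats quick quick eats quick quick eats S ⇒ eats eats eats that eats quick quick eats quick quick eats eats quick quick   [S → eats quick quick]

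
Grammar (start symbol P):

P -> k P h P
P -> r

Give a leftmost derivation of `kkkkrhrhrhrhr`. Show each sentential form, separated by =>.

P => kPhP => kkPhPhP => kkkPhPhPhP => kkkkPhPhPhPhP => kkkkrhPhPhPhP => kkkkrhrhPhPhP => kkkkrhrhrhPhP => kkkkrhrhrhrhP => kkkkrhrhrhrhr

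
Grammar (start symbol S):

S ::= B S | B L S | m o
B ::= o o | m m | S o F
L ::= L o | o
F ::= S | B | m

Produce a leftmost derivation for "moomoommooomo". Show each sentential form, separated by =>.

S => BLS => SoFLS => mooFLS => mooBLS => mooSoFLS => moomooFLS => moomooBLS => moomoommLS => moomoommLoS => moomoommLooS => moomoommoooS => moomoommooomo

S => BLS   [S ::= B L S]
BLS => SoFLS   [B ::= S o F]
SoFLS => mooFLS   [S ::= m o]
mooFLS => mooBLS   [F ::= B]
mooBLS => mooSoFLS   [B ::= S o F]
mooSoFLS => moomooFLS   [S ::= m o]
moomooFLS => moomooBLS   [F ::= B]
moomooBLS => moomoommLS   [B ::= m m]
moomoommLS => moomoommLoS   [L ::= L o]
moomoommLoS => moomoommLooS   [L ::= L o]
moomoommLooS => moomoommoooS   [L ::= o]
moomoommoooS => moomoommooomo   [S ::= m o]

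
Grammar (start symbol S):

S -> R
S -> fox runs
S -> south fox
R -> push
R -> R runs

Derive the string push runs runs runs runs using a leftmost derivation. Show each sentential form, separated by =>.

S => R => R runs => R runs runs => R runs runs runs => R runs runs runs runs => push runs runs runs runs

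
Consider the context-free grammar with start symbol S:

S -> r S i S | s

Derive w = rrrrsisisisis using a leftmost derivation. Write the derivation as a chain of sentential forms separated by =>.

S => rSiS => rrSiSiS => rrrSiSiSiS => rrrrSiSiSiSiS => rrrrsiSiSiSiS => rrrrsisiSiSiS => rrrrsisisiSiS => rrrrsisisisiS => rrrrsisisisis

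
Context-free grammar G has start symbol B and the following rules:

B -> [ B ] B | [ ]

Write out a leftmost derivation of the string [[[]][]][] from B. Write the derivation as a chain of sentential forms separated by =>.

B => [B]B   [B -> [ B ] B]
[B]B => [[B]B]B   [B -> [ B ] B]
[[B]B]B => [[[]]B]B   [B -> [ ]]
[[[]]B]B => [[[]][]]B   [B -> [ ]]
[[[]][]]B => [[[]][]][]   [B -> [ ]]

B => [B]B => [[B]B]B => [[[]]B]B => [[[]][]]B => [[[]][]][]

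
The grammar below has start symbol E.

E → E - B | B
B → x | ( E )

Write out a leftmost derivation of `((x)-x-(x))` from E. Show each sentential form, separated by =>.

E => B   [E → B]
B => (E)   [B → ( E )]
(E) => (E-B)   [E → E - B]
(E-B) => (E-B-B)   [E → E - B]
(E-B-B) => (B-B-B)   [E → B]
(B-B-B) => ((E)-B-B)   [B → ( E )]
((E)-B-B) => ((B)-B-B)   [E → B]
((B)-B-B) => ((x)-B-B)   [B → x]
((x)-B-B) => ((x)-x-B)   [B → x]
((x)-x-B) => ((x)-x-(E))   [B → ( E )]
((x)-x-(E)) => ((x)-x-(B))   [E → B]
((x)-x-(B)) => ((x)-x-(x))   [B → x]

E => B => (E) => (E-B) => (E-B-B) => (B-B-B) => ((E)-B-B) => ((B)-B-B) => ((x)-B-B) => ((x)-x-B) => ((x)-x-(E)) => ((x)-x-(B)) => ((x)-x-(x))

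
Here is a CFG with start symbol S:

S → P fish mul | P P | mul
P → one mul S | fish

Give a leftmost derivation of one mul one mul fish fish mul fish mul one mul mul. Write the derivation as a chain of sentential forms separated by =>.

S => P P   [S → P P]
P P => one mul S P   [P → one mul S]
one mul S P => one mul P fish mul P   [S → P fish mul]
one mul P fish mul P => one mul one mul S fish mul P   [P → one mul S]
one mul one mul S fish mul P => one mul one mul P fish mul fish mul P   [S → P fish mul]
one mul one mul P fish mul fish mul P => one mul one mul fish fish mul fish mul P   [P → fish]
one mul one mul fish fish mul fish mul P => one mul one mul fish fish mul fish mul one mul S   [P → one mul S]
one mul one mul fish fish mul fish mul one mul S => one mul one mul fish fish mul fish mul one mul mul   [S → mul]

S => P P => one mul S P => one mul P fish mul P => one mul one mul S fish mul P => one mul one mul P fish mul fish mul P => one mul one mul fish fish mul fish mul P => one mul one mul fish fish mul fish mul one mul S => one mul one mul fish fish mul fish mul one mul mul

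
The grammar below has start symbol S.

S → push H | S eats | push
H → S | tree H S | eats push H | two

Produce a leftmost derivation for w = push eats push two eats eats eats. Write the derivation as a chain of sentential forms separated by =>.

S => S eats => S eats eats => S eats eats eats => push H eats eats eats => push eats push H eats eats eats => push eats push two eats eats eats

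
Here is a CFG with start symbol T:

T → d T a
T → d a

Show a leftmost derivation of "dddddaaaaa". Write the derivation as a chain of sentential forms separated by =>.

T => dTa => ddTaa => dddTaaa => ddddTaaaa => dddddaaaaa

T => dTa   [T → d T a]
dTa => ddTaa   [T → d T a]
ddTaa => dddTaaa   [T → d T a]
dddTaaa => ddddTaaaa   [T → d T a]
ddddTaaaa => dddddaaaaa   [T → d a]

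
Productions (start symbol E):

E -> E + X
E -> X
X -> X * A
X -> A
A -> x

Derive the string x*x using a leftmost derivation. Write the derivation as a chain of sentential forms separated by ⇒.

E⇒X⇒X*A⇒A*A⇒x*A⇒x*x

E ⇒ X   [E -> X]
X ⇒ X*A   [X -> X * A]
X*A ⇒ A*A   [X -> A]
A*A ⇒ x*A   [A -> x]
x*A ⇒ x*x   [A -> x]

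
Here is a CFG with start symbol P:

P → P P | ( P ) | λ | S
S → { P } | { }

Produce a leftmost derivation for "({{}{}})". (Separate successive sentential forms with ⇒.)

P ⇒ (P)   [P → ( P )]
(P) ⇒ (S)   [P → S]
(S) ⇒ ({P})   [S → { P }]
({P}) ⇒ ({PP})   [P → P P]
({PP}) ⇒ ({SP})   [P → S]
({SP}) ⇒ ({{}P})   [S → { }]
({{}P}) ⇒ ({{}PP})   [P → P P]
({{}PP}) ⇒ ({{}SP})   [P → S]
({{}SP}) ⇒ ({{}{}P})   [S → { }]
({{}{}P}) ⇒ ({{}{}})   [P → λ]

P ⇒ (P) ⇒ (S) ⇒ ({P}) ⇒ ({PP}) ⇒ ({SP}) ⇒ ({{}P}) ⇒ ({{}PP}) ⇒ ({{}SP}) ⇒ ({{}{}P}) ⇒ ({{}{}})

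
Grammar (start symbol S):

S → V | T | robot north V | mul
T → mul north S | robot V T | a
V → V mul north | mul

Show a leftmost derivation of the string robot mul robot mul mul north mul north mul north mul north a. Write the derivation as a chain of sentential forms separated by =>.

S => T   [S → T]
T => robot V T   [T → robot V T]
robot V T => robot mul T   [V → mul]
robot mul T => robot mul robot V T   [T → robot V T]
robot mul robot V T => robot mul robot V mul north T   [V → V mul north]
robot mul robot V mul north T => robot mul robot V mul north mul north T   [V → V mul north]
robot mul robot V mul north mul north T => robot mul robot V mul north mul north mul north T   [V → V mul north]
robot mul robot V mul north mul north mul north T => robot mul robot V mul north mul north mul north mul north T   [V → V mul north]
robot mul robot V mul north mul north mul north mul north T => robot mul robot mul mul north mul north mul north mul north T   [V → mul]
robot mul robot mul mul north mul north mul north mul north T => robot mul robot mul mul north mul north mul north mul north a   [T → a]

S => T => robot V T => robot mul T => robot mul robot V T => robot mul robot V mul north T => robot mul robot V mul north mul north T => robot mul robot V mul north mul north mul north T => robot mul robot V mul north mul north mul north mul north T => robot mul robot mul mul north mul north mul north mul north T => robot mul robot mul mul north mul north mul north mul north a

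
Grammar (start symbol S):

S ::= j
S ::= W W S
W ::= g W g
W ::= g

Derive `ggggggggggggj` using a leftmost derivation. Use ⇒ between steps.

S⇒WWS⇒gWgWS⇒ggWggWS⇒gggggWS⇒ggggggWgS⇒gggggggWggS⇒ggggggggWgggS⇒ggggggggggggS⇒ggggggggggggj

S ⇒ WWS   [S ::= W W S]
WWS ⇒ gWgWS   [W ::= g W g]
gWgWS ⇒ ggWggWS   [W ::= g W g]
ggWggWS ⇒ gggggWS   [W ::= g]
gggggWS ⇒ ggggggWgS   [W ::= g W g]
ggggggWgS ⇒ gggggggWggS   [W ::= g W g]
gggggggWggS ⇒ ggggggggWgggS   [W ::= g W g]
ggggggggWgggS ⇒ ggggggggggggS   [W ::= g]
ggggggggggggS ⇒ ggggggggggggj   [S ::= j]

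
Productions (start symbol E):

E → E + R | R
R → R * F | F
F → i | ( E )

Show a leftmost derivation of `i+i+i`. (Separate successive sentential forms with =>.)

E => E+R => E+R+R => R+R+R => F+R+R => i+R+R => i+F+R => i+i+R => i+i+F => i+i+i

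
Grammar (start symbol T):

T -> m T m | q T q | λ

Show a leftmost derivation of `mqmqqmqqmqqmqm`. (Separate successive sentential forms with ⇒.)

T ⇒ mTm ⇒ mqTqm ⇒ mqmTmqm ⇒ mqmqTqmqm ⇒ mqmqqTqqmqm ⇒ mqmqqmTmqqmqm ⇒ mqmqqmqTqmqqmqm ⇒ mqmqqmqqmqqmqm

T ⇒ mTm   [T -> m T m]
mTm ⇒ mqTqm   [T -> q T q]
mqTqm ⇒ mqmTmqm   [T -> m T m]
mqmTmqm ⇒ mqmqTqmqm   [T -> q T q]
mqmqTqmqm ⇒ mqmqqTqqmqm   [T -> q T q]
mqmqqTqqmqm ⇒ mqmqqmTmqqmqm   [T -> m T m]
mqmqqmTmqqmqm ⇒ mqmqqmqTqmqqmqm   [T -> q T q]
mqmqqmqTqmqqmqm ⇒ mqmqqmqqmqqmqm   [T -> λ]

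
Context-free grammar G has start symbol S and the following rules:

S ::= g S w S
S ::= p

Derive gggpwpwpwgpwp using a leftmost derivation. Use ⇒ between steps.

S ⇒ gSwS   [S ::= g S w S]
gSwS ⇒ ggSwSwS   [S ::= g S w S]
ggSwSwS ⇒ gggSwSwSwS   [S ::= g S w S]
gggSwSwSwS ⇒ gggpwSwSwS   [S ::= p]
gggpwSwSwS ⇒ gggpwpwSwS   [S ::= p]
gggpwpwSwS ⇒ gggpwpwpwS   [S ::= p]
gggpwpwpwS ⇒ gggpwpwpwgSwS   [S ::= g S w S]
gggpwpwpwgSwS ⇒ gggpwpwpwgpwS   [S ::= p]
gggpwpwpwgpwS ⇒ gggpwpwpwgpwp   [S ::= p]

S ⇒ gSwS ⇒ ggSwSwS ⇒ gggSwSwSwS ⇒ gggpwSwSwS ⇒ gggpwpwSwS ⇒ gggpwpwpwS ⇒ gggpwpwpwgSwS ⇒ gggpwpwpwgpwS ⇒ gggpwpwpwgpwp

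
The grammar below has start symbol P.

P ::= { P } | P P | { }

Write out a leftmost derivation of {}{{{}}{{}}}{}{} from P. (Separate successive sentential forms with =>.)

P => PP => PPP => {}PP => {}PPP => {}{P}PP => {}{PP}PP => {}{{P}P}PP => {}{{{}}P}PP => {}{{{}}{P}}PP => {}{{{}}{{}}}PP => {}{{{}}{{}}}{}P => {}{{{}}{{}}}{}{}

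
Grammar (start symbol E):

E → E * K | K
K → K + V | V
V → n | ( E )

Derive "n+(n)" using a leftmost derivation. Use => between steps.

E => K => K+V => V+V => n+V => n+(E) => n+(K) => n+(V) => n+(n)

E => K   [E → K]
K => K+V   [K → K + V]
K+V => V+V   [K → V]
V+V => n+V   [V → n]
n+V => n+(E)   [V → ( E )]
n+(E) => n+(K)   [E → K]
n+(K) => n+(V)   [K → V]
n+(V) => n+(n)   [V → n]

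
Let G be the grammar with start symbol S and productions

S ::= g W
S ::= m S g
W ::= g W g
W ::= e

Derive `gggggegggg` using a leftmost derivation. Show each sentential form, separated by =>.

S => gW => ggWg => gggWgg => ggggWggg => gggggWgggg => gggggegggg

S => gW   [S ::= g W]
gW => ggWg   [W ::= g W g]
ggWg => gggWgg   [W ::= g W g]
gggWgg => ggggWggg   [W ::= g W g]
ggggWggg => gggggWgggg   [W ::= g W g]
gggggWgggg => gggggegggg   [W ::= e]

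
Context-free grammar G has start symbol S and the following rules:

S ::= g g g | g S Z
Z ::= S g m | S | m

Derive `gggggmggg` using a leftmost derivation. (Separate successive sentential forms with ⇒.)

S⇒gSZ⇒ggSZZ⇒gggggZZ⇒gggggmZ⇒gggggmS⇒gggggmggg

S ⇒ gSZ   [S ::= g S Z]
gSZ ⇒ ggSZZ   [S ::= g S Z]
ggSZZ ⇒ gggggZZ   [S ::= g g g]
gggggZZ ⇒ gggggmZ   [Z ::= m]
gggggmZ ⇒ gggggmS   [Z ::= S]
gggggmS ⇒ gggggmggg   [S ::= g g g]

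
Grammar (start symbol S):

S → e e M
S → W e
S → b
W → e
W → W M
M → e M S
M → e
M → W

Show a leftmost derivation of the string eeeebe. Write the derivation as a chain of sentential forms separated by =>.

S => We => WMe => eMe => eWe => eWMe => eeMe => eeeMSe => eeeeSe => eeeebe

S => We   [S → W e]
We => WMe   [W → W M]
WMe => eMe   [W → e]
eMe => eWe   [M → W]
eWe => eWMe   [W → W M]
eWMe => eeMe   [W → e]
eeMe => eeeMSe   [M → e M S]
eeeMSe => eeeeSe   [M → e]
eeeeSe => eeeebe   [S → b]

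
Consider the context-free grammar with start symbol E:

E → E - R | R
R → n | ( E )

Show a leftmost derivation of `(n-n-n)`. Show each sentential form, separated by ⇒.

E ⇒ R   [E → R]
R ⇒ (E)   [R → ( E )]
(E) ⇒ (E-R)   [E → E - R]
(E-R) ⇒ (E-R-R)   [E → E - R]
(E-R-R) ⇒ (R-R-R)   [E → R]
(R-R-R) ⇒ (n-R-R)   [R → n]
(n-R-R) ⇒ (n-n-R)   [R → n]
(n-n-R) ⇒ (n-n-n)   [R → n]

E ⇒ R ⇒ (E) ⇒ (E-R) ⇒ (E-R-R) ⇒ (R-R-R) ⇒ (n-R-R) ⇒ (n-n-R) ⇒ (n-n-n)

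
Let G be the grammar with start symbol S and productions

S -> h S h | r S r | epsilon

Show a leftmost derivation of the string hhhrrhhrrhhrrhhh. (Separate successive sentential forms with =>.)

S=>hSh=>hhShh=>hhhShhh=>hhhrSrhhh=>hhhrrSrrhhh=>hhhrrhShrrhhh=>hhhrrhhShhrrhhh=>hhhrrhhrSrhhrrhhh=>hhhrrhhrrhhrrhhh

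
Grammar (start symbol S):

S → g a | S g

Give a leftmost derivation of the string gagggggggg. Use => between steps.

S => Sg => Sgg => Sggg => Sgggg => Sggggg => Sgggggg => Sggggggg => Sgggggggg => gagggggggg

S => Sg   [S → S g]
Sg => Sgg   [S → S g]
Sgg => Sggg   [S → S g]
Sggg => Sgggg   [S → S g]
Sgggg => Sggggg   [S → S g]
Sggggg => Sgggggg   [S → S g]
Sgggggg => Sggggggg   [S → S g]
Sggggggg => Sgggggggg   [S → S g]
Sgggggggg => gagggggggg   [S → g a]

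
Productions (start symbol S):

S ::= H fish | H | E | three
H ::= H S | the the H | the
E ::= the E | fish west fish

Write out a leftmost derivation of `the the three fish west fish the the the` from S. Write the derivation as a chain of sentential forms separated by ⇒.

S ⇒ H   [S ::= H]
H ⇒ H S   [H ::= H S]
H S ⇒ the S   [H ::= the]
the S ⇒ the H   [S ::= H]
the H ⇒ the H S   [H ::= H S]
the H S ⇒ the H S S   [H ::= H S]
the H S S ⇒ the H S S S   [H ::= H S]
the H S S S ⇒ the the S S S   [H ::= the]
the the S S S ⇒ the the three S S   [S ::= three]
the the three S S ⇒ the the three E S   [S ::= E]
the the three E S ⇒ the the three fish west fish S   [E ::= fish west fish]
the the three fish west fish S ⇒ the the three fish west fish H   [S ::= H]
the the three fish west fish H ⇒ the the three fish west fish the the H   [H ::= the the H]
the the three fish west fish the the H ⇒ the the three fish west fish the the the   [H ::= the]

S ⇒ H ⇒ H S ⇒ the S ⇒ the H ⇒ the H S ⇒ the H S S ⇒ the H S S S ⇒ the the S S S ⇒ the the three S S ⇒ the the three E S ⇒ the the three fish west fish S ⇒ the the three fish west fish H ⇒ the the three fish west fish the the H ⇒ the the three fish west fish the the the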